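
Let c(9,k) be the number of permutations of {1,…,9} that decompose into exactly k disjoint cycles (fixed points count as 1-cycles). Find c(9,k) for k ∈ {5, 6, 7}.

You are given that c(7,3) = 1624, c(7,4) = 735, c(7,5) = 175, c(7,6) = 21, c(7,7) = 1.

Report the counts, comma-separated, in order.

i=8: T(8,4)=1624+7·735=6769 | T(8,5)=735+7·175=1960 | T(8,6)=175+7·21=322 | T(8,7)=21+7·1=28
i=9: T(9,5)=6769+8·1960=22449 | T(9,6)=1960+8·322=4536 | T(9,7)=322+8·28=546
Read c(9,5) = 22449, c(9,6) = 4536, c(9,7) = 546.

22449, 4536, 546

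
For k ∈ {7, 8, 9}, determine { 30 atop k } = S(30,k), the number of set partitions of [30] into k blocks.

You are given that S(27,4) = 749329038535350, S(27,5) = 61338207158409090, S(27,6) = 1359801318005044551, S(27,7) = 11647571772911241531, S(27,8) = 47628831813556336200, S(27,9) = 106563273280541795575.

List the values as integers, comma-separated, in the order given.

r28: T_28,5=5×61338207158409090+749329038535350=307440364830580800; T_28,6=6×1359801318005044551+61338207158409090=8220146115188676396; T_28,7=7×11647571772911241531+1359801318005044551=82892803728383735268; T_28,8=8×47628831813556336200+11647571772911241531=392678226281361931131; T_28,9=9×106563273280541795575+47628831813556336200=1006698291338432496375
r29: T_29,6=6×8220146115188676396+307440364830580800=49628317055962639176; T_29,7=7×82892803728383735268+8220146115188676396=588469772213874823272; T_29,8=8×392678226281361931131+82892803728383735268=3224318613979279184316; T_29,9=9×1006698291338432496375+392678226281361931131=9452962848327254398506
r30: T_30,7=7×588469772213874823272+49628317055962639176=4168916722553086402080; T_30,8=8×3224318613979279184316+588469772213874823272=26383018684048108297800; T_30,9=9×9452962848327254398506+3224318613979279184316=88300984248924568770870
Read S(30,7) = 4168916722553086402080, S(30,8) = 26383018684048108297800, S(30,9) = 88300984248924568770870.

4168916722553086402080, 26383018684048108297800, 88300984248924568770870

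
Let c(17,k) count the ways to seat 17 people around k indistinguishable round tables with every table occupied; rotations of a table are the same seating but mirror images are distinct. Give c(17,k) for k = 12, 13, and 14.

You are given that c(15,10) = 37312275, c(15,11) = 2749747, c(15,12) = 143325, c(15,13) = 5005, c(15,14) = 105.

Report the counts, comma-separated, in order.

[16] T[16,11]:15*2749747+37312275=78558480 · T[16,12]:15*143325+2749747=4899622 · T[16,13]:15*5005+143325=218400 · T[16,14]:15*105+5005=6580
[17] T[17,12]:16*4899622+78558480=156952432 · T[17,13]:16*218400+4899622=8394022 · T[17,14]:16*6580+218400=323680
Read c(17,12) = 156952432, c(17,13) = 8394022, c(17,14) = 323680.

156952432, 8394022, 323680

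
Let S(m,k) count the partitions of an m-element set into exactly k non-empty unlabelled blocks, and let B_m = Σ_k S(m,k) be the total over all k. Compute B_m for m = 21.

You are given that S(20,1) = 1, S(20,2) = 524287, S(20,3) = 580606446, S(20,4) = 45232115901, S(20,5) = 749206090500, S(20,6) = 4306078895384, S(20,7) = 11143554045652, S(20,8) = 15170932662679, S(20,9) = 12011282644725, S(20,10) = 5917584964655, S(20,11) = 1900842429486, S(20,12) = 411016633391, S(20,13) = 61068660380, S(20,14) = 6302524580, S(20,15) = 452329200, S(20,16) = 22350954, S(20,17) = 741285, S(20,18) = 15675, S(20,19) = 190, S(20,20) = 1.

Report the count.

i=21: T(21,1)=0+1·1=1 | T(21,2)=1+2·524287=1048575 | T(21,3)=524287+3·580606446=1742343625 | T(21,4)=580606446+4·45232115901=181509070050 | T(21,5)=45232115901+5·749206090500=3791262568401 | T(21,6)=749206090500+6·4306078895384=26585679462804 | T(21,7)=4306078895384+7·11143554045652=82310957214948 | T(21,8)=11143554045652+8·15170932662679=132511015347084 | T(21,9)=15170932662679+9·12011282644725=123272476465204 | T(21,10)=12011282644725+10·5917584964655=71187132291275 | T(21,11)=5917584964655+11·1900842429486=26826851689001 | T(21,12)=1900842429486+12·411016633391=6833042030178 | T(21,13)=411016633391+13·61068660380=1204909218331 | T(21,14)=61068660380+14·6302524580=149304004500 | T(21,15)=6302524580+15·452329200=13087462580 | T(21,16)=452329200+16·22350954=809944464 | T(21,17)=22350954+17·741285=34952799 | T(21,18)=741285+18·15675=1023435 | T(21,19)=15675+19·190=19285 | T(21,20)=190+20·1=210 | T(21,21)=1+21·0=1
B_21 = ΣS(21,k) = 1+1048575+1742343625+181509070050+3791262568401+26585679462804+82310957214948+132511015347084+123272476465204+71187132291275+26826851689001+6833042030178+1204909218331+149304004500+13087462580+809944464+34952799+1023435+19285+210+1 = 474869816156751

474869816156751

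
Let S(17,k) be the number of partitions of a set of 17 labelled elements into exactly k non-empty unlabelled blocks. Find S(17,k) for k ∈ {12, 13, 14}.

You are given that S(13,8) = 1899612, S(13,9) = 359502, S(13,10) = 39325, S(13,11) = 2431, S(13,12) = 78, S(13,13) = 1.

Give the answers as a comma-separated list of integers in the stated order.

62022324, 4910178, 249900

r14: T_14,9=9×359502+1899612=5135130; T_14,10=10×39325+359502=752752; T_14,11=11×2431+39325=66066; T_14,12=12×78+2431=3367; T_14,13=13×1+78=91; T_14,14=14×0+1=1
r15: T_15,10=10×752752+5135130=12662650; T_15,11=11×66066+752752=1479478; T_15,12=12×3367+66066=106470; T_15,13=13×91+3367=4550; T_15,14=14×1+91=105
r16: T_16,11=11×1479478+12662650=28936908; T_16,12=12×106470+1479478=2757118; T_16,13=13×4550+106470=165620; T_16,14=14×105+4550=6020
r17: T_17,12=12×2757118+28936908=62022324; T_17,13=13×165620+2757118=4910178; T_17,14=14×6020+165620=249900
Read S(17,12) = 62022324, S(17,13) = 4910178, S(17,14) = 249900.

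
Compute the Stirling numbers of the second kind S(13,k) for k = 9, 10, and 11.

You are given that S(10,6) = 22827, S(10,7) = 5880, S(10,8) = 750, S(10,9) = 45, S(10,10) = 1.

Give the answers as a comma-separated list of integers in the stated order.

359502, 39325, 2431

@11  (11,7):5880·7+22827→63987, (11,8):750·8+5880→11880, (11,9):45·9+750→1155, (11,10):1·10+45→55, (11,11):0·11+1→1
@12  (12,8):11880·8+63987→159027, (12,9):1155·9+11880→22275, (12,10):55·10+1155→1705, (12,11):1·11+55→66
@13  (13,9):22275·9+159027→359502, (13,10):1705·10+22275→39325, (13,11):66·11+1705→2431
Read S(13,9) = 359502, S(13,10) = 39325, S(13,11) = 2431.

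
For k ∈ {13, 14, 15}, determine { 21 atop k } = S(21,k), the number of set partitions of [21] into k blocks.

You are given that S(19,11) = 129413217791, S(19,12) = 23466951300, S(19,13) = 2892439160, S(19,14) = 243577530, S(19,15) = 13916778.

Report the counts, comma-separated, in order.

1204909218331, 149304004500, 13087462580

r20: T_20,12=12×23466951300+129413217791=411016633391; T_20,13=13×2892439160+23466951300=61068660380; T_20,14=14×243577530+2892439160=6302524580; T_20,15=15×13916778+243577530=452329200
r21: T_21,13=13×61068660380+411016633391=1204909218331; T_21,14=14×6302524580+61068660380=149304004500; T_21,15=15×452329200+6302524580=13087462580
Read S(21,13) = 1204909218331, S(21,14) = 149304004500, S(21,15) = 13087462580.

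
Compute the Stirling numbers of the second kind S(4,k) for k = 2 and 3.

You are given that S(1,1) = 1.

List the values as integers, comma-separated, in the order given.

@2  (2,1):1·1+0→1, (2,2):0·2+1→1
@3  (3,1):1·1+0→1, (3,2):1·2+1→3, (3,3):0·3+1→1
@4  (4,2):3·2+1→7, (4,3):1·3+3→6
Read S(4,2) = 7, S(4,3) = 6.

7, 6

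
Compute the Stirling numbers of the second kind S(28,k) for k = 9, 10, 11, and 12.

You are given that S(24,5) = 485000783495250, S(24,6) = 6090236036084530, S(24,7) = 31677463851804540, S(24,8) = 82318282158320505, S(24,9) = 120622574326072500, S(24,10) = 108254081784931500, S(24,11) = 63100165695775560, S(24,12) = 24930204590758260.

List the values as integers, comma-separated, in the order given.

@25  (25,6):6090236036084530·6+485000783495250→37026417000002430, (25,7):31677463851804540·7+6090236036084530→227832482998716310, (25,8):82318282158320505·8+31677463851804540→690223721118368580, (25,9):120622574326072500·9+82318282158320505→1167921451092973005, (25,10):108254081784931500·10+120622574326072500→1203163392175387500, (25,11):63100165695775560·11+108254081784931500→802355904438462660, (25,12):24930204590758260·12+63100165695775560→362262620784874680
@26  (26,7):227832482998716310·7+37026417000002430→1631853797991016600, (26,8):690223721118368580·8+227832482998716310→5749622251945664950, (26,9):1167921451092973005·9+690223721118368580→11201516780955125625, (26,10):1203163392175387500·10+1167921451092973005→13199555372846848005, (26,11):802355904438462660·11+1203163392175387500→10029078340998476760, (26,12):362262620784874680·12+802355904438462660→5149507353856958820
@27  (27,8):5749622251945664950·8+1631853797991016600→47628831813556336200, (27,9):11201516780955125625·9+5749622251945664950→106563273280541795575, (27,10):13199555372846848005·10+11201516780955125625→143197070509423605675, (27,11):10029078340998476760·11+13199555372846848005→123519417123830092365, (27,12):5149507353856958820·12+10029078340998476760→71823166587281982600
@28  (28,9):106563273280541795575·9+47628831813556336200→1006698291338432496375, (28,10):143197070509423605675·10+106563273280541795575→1538533978374777852325, (28,11):123519417123830092365·11+143197070509423605675→1501910658871554621690, (28,12):71823166587281982600·12+123519417123830092365→985397416171213883565
Read S(28,9) = 1006698291338432496375, S(28,10) = 1538533978374777852325, S(28,11) = 1501910658871554621690, S(28,12) = 985397416171213883565.

1006698291338432496375, 1538533978374777852325, 1501910658871554621690, 985397416171213883565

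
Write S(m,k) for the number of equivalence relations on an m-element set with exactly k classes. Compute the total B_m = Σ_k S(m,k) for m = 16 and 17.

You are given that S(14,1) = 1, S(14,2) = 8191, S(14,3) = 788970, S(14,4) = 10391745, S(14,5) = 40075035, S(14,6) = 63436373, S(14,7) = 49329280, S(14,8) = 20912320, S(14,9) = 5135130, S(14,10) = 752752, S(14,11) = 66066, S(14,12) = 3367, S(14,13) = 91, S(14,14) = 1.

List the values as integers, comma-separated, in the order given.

10480142147, 82864869804

i=15: T(15,1)=0+1·1=1 | T(15,2)=1+2·8191=16383 | T(15,3)=8191+3·788970=2375101 | T(15,4)=788970+4·10391745=42355950 | T(15,5)=10391745+5·40075035=210766920 | T(15,6)=40075035+6·63436373=420693273 | T(15,7)=63436373+7·49329280=408741333 | T(15,8)=49329280+8·20912320=216627840 | T(15,9)=20912320+9·5135130=67128490 | T(15,10)=5135130+10·752752=12662650 | T(15,11)=752752+11·66066=1479478 | T(15,12)=66066+12·3367=106470 | T(15,13)=3367+13·91=4550 | T(15,14)=91+14·1=105 | T(15,15)=1+15·0=1
i=16: T(16,1)=0+1·1=1 | T(16,2)=1+2·16383=32767 | T(16,3)=16383+3·2375101=7141686 | T(16,4)=2375101+4·42355950=171798901 | T(16,5)=42355950+5·210766920=1096190550 | T(16,6)=210766920+6·420693273=2734926558 | T(16,7)=420693273+7·408741333=3281882604 | T(16,8)=408741333+8·216627840=2141764053 | T(16,9)=216627840+9·67128490=820784250 | T(16,10)=67128490+10·12662650=193754990 | T(16,11)=12662650+11·1479478=28936908 | T(16,12)=1479478+12·106470=2757118 | T(16,13)=106470+13·4550=165620 | T(16,14)=4550+14·105=6020 | T(16,15)=105+15·1=120 | T(16,16)=1+16·0=1
i=17: T(17,1)=0+1·1=1 | T(17,2)=1+2·32767=65535 | T(17,3)=32767+3·7141686=21457825 | T(17,4)=7141686+4·171798901=694337290 | T(17,5)=171798901+5·1096190550=5652751651 | T(17,6)=1096190550+6·2734926558=17505749898 | T(17,7)=2734926558+7·3281882604=25708104786 | T(17,8)=3281882604+8·2141764053=20415995028 | T(17,9)=2141764053+9·820784250=9528822303 | T(17,10)=820784250+10·193754990=2758334150 | T(17,11)=193754990+11·28936908=512060978 | T(17,12)=28936908+12·2757118=62022324 | T(17,13)=2757118+13·165620=4910178 | T(17,14)=165620+14·6020=249900 | T(17,15)=6020+15·120=7820 | T(17,16)=120+16·1=136 | T(17,17)=1+17·0=1
B_16 = ΣS(16,k) = 1+32767+7141686+171798901+1096190550+2734926558+3281882604+2141764053+820784250+193754990+28936908+2757118+165620+6020+120+1 = 10480142147
B_17 = ΣS(17,k) = 1+65535+21457825+694337290+5652751651+17505749898+25708104786+20415995028+9528822303+2758334150+512060978+62022324+4910178+249900+7820+136+1 = 82864869804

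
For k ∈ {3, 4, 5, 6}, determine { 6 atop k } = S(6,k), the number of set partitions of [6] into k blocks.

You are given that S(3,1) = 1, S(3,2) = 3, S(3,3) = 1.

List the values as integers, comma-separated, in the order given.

[4] T[4,1]:1*1+0=1 · T[4,2]:2*3+1=7 · T[4,3]:3*1+3=6 · T[4,4]:4*0+1=1
[5] T[5,2]:2*7+1=15 · T[5,3]:3*6+7=25 · T[5,4]:4*1+6=10 · T[5,5]:5*0+1=1
[6] T[6,3]:3*25+15=90 · T[6,4]:4*10+25=65 · T[6,5]:5*1+10=15 · T[6,6]:6*0+1=1
Read S(6,3) = 90, S(6,4) = 65, S(6,5) = 15, S(6,6) = 1.

90, 65, 15, 1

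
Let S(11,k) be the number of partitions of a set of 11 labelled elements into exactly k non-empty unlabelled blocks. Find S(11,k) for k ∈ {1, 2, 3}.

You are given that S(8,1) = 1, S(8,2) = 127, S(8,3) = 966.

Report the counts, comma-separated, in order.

1, 1023, 28501

@9  (9,1):1·1+0→1, (9,2):127·2+1→255, (9,3):966·3+127→3025
@10  (10,1):1·1+0→1, (10,2):255·2+1→511, (10,3):3025·3+255→9330
@11  (11,1):1·1+0→1, (11,2):511·2+1→1023, (11,3):9330·3+511→28501
Read S(11,1) = 1, S(11,2) = 1023, S(11,3) = 28501.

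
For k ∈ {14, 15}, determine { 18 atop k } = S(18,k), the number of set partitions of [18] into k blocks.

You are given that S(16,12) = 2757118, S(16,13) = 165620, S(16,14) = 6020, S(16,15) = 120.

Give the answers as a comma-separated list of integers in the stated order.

8408778, 367200

@17  (17,13):165620·13+2757118→4910178, (17,14):6020·14+165620→249900, (17,15):120·15+6020→7820
@18  (18,14):249900·14+4910178→8408778, (18,15):7820·15+249900→367200
Read S(18,14) = 8408778, S(18,15) = 367200.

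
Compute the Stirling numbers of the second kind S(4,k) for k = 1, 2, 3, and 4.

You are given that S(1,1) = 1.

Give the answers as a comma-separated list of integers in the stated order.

1, 7, 6, 1

[2] T[2,1]:1*1+0=1 · T[2,2]:2*0+1=1
[3] T[3,1]:1*1+0=1 · T[3,2]:2*1+1=3 · T[3,3]:3*0+1=1
[4] T[4,1]:1*1+0=1 · T[4,2]:2*3+1=7 · T[4,3]:3*1+3=6 · T[4,4]:4*0+1=1
Read S(4,1) = 1, S(4,2) = 7, S(4,3) = 6, S(4,4) = 1.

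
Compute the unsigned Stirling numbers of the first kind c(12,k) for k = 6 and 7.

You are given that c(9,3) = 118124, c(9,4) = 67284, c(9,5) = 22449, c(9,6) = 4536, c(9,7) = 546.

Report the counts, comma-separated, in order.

i=10: T(10,4)=118124+9·67284=723680 | T(10,5)=67284+9·22449=269325 | T(10,6)=22449+9·4536=63273 | T(10,7)=4536+9·546=9450
i=11: T(11,5)=723680+10·269325=3416930 | T(11,6)=269325+10·63273=902055 | T(11,7)=63273+10·9450=157773
i=12: T(12,6)=3416930+11·902055=13339535 | T(12,7)=902055+11·157773=2637558
Read c(12,6) = 13339535, c(12,7) = 2637558.

13339535, 2637558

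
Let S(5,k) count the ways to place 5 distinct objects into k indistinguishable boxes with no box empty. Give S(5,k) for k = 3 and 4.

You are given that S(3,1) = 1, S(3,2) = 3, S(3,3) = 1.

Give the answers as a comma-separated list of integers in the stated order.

25, 10

@4  (4,2):3·2+1→7, (4,3):1·3+3→6, (4,4):0·4+1→1
@5  (5,3):6·3+7→25, (5,4):1·4+6→10
Read S(5,3) = 25, S(5,4) = 10.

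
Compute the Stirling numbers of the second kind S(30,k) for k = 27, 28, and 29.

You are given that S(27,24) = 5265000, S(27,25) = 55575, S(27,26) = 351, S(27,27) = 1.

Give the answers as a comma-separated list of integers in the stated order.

@28  (28,25):55575·25+5265000→6654375, (28,26):351·26+55575→64701, (28,27):1·27+351→378, (28,28):0·28+1→1
@29  (29,26):64701·26+6654375→8336601, (29,27):378·27+64701→74907, (29,28):1·28+378→406, (29,29):0·29+1→1
@30  (30,27):74907·27+8336601→10359090, (30,28):406·28+74907→86275, (30,29):1·29+406→435
Read S(30,27) = 10359090, S(30,28) = 86275, S(30,29) = 435.

10359090, 86275, 435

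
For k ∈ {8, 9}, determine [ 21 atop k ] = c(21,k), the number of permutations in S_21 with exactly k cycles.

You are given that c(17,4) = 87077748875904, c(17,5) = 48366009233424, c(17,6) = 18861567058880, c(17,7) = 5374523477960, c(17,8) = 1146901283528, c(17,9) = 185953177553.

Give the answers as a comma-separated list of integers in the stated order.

311333643161390640, 63030812099294896

row 18: T[18][5]=17·48366009233424+87077748875904=909299905844112  T[18][6]=17·18861567058880+48366009233424=369012649234384  T[18][7]=17·5374523477960+18861567058880=110228466184200  T[18][8]=17·1146901283528+5374523477960=24871845297936  T[18][9]=17·185953177553+1146901283528=4308105301929
row 19: T[19][6]=18·369012649234384+909299905844112=7551527592063024  T[19][7]=18·110228466184200+369012649234384=2353125040549984  T[19][8]=18·24871845297936+110228466184200=557921681547048  T[19][9]=18·4308105301929+24871845297936=102417740732658
row 20: T[20][7]=19·2353125040549984+7551527592063024=52260903362512720  T[20][8]=19·557921681547048+2353125040549984=12953636989943896  T[20][9]=19·102417740732658+557921681547048=2503858755467550
row 21: T[21][8]=20·12953636989943896+52260903362512720=311333643161390640  T[21][9]=20·2503858755467550+12953636989943896=63030812099294896
Read c(21,8) = 311333643161390640, c(21,9) = 63030812099294896.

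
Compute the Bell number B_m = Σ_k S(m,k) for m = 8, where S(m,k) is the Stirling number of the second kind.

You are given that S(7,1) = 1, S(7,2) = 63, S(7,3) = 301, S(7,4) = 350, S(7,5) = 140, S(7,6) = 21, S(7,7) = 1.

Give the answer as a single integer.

r8: T_8,1=1×1+0=1; T_8,2=2×63+1=127; T_8,3=3×301+63=966; T_8,4=4×350+301=1701; T_8,5=5×140+350=1050; T_8,6=6×21+140=266; T_8,7=7×1+21=28; T_8,8=8×0+1=1
B_8 = ΣS(8,k) = 1+127+966+1701+1050+266+28+1 = 4140

4140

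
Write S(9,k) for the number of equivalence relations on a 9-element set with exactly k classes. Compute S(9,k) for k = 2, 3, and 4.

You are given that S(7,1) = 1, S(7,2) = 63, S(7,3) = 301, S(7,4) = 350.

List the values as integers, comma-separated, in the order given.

255, 3025, 7770

@8  (8,1):1·1+0→1, (8,2):63·2+1→127, (8,3):301·3+63→966, (8,4):350·4+301→1701
@9  (9,2):127·2+1→255, (9,3):966·3+127→3025, (9,4):1701·4+966→7770
Read S(9,2) = 255, S(9,3) = 3025, S(9,4) = 7770.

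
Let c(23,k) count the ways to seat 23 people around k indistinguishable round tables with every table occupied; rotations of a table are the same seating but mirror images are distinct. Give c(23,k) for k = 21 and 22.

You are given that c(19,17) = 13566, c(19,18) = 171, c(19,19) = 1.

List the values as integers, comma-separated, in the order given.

30107, 253

r20: T_20,18=19×171+13566=16815; T_20,19=19×1+171=190; T_20,20=19×0+1=1
r21: T_21,19=20×190+16815=20615; T_21,20=20×1+190=210; T_21,21=20×0+1=1
r22: T_22,20=21×210+20615=25025; T_22,21=21×1+210=231; T_22,22=21×0+1=1
r23: T_23,21=22×231+25025=30107; T_23,22=22×1+231=253
Read c(23,21) = 30107, c(23,22) = 253.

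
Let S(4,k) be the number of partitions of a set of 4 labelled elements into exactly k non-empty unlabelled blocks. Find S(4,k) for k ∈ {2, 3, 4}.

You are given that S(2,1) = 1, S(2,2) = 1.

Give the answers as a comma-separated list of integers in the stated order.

row 3: T[3][1]=1·1+0=1  T[3][2]=2·1+1=3  T[3][3]=3·0+1=1
row 4: T[4][2]=2·3+1=7  T[4][3]=3·1+3=6  T[4][4]=4·0+1=1
Read S(4,2) = 7, S(4,3) = 6, S(4,4) = 1.

7, 6, 1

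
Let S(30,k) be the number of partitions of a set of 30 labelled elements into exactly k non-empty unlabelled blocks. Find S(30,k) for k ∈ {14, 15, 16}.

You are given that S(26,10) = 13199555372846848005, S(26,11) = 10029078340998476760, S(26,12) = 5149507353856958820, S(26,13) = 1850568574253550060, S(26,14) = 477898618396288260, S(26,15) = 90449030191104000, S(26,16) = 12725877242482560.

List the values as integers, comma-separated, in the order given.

[27] T[27,11]:11*10029078340998476760+13199555372846848005=123519417123830092365 · T[27,12]:12*5149507353856958820+10029078340998476760=71823166587281982600 · T[27,13]:13*1850568574253550060+5149507353856958820=29206898819153109600 · T[27,14]:14*477898618396288260+1850568574253550060=8541149231801585700 · T[27,15]:15*90449030191104000+477898618396288260=1834634071262848260 · T[27,16]:16*12725877242482560+90449030191104000=294063066070824960
[28] T[28,12]:12*71823166587281982600+123519417123830092365=985397416171213883565 · T[28,13]:13*29206898819153109600+71823166587281982600=451512851236272407400 · T[28,14]:14*8541149231801585700+29206898819153109600=148782988064375309400 · T[28,15]:15*1834634071262848260+8541149231801585700=36060660300744309600 · T[28,16]:16*294063066070824960+1834634071262848260=6539643128396047620
[29] T[29,13]:13*451512851236272407400+985397416171213883565=6855064482242755179765 · T[29,14]:14*148782988064375309400+451512851236272407400=2534474684137526739000 · T[29,15]:15*36060660300744309600+148782988064375309400=689692892575539953400 · T[29,16]:16*6539643128396047620+36060660300744309600=140694950355081071520
[30] T[30,14]:14*2534474684137526739000+6855064482242755179765=42337710060168129525765 · T[30,15]:15*689692892575539953400+2534474684137526739000=12879868072770626040000 · T[30,16]:16*140694950355081071520+689692892575539953400=2940812098256837097720
Read S(30,14) = 42337710060168129525765, S(30,15) = 12879868072770626040000, S(30,16) = 2940812098256837097720.

42337710060168129525765, 12879868072770626040000, 2940812098256837097720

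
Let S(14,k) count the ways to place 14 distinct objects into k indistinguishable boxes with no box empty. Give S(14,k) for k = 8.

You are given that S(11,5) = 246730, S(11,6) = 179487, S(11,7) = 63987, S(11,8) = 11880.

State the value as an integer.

row 12: T[12][6]=6·179487+246730=1323652  T[12][7]=7·63987+179487=627396  T[12][8]=8·11880+63987=159027
row 13: T[13][7]=7·627396+1323652=5715424  T[13][8]=8·159027+627396=1899612
row 14: T[14][8]=8·1899612+5715424=20912320
Read S(14,8) = 20912320.

20912320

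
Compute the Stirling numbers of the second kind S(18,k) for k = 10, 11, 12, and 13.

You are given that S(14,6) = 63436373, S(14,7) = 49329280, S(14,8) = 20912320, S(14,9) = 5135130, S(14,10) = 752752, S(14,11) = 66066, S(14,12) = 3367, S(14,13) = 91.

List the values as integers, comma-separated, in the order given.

[15] T[15,7]:7*49329280+63436373=408741333 · T[15,8]:8*20912320+49329280=216627840 · T[15,9]:9*5135130+20912320=67128490 · T[15,10]:10*752752+5135130=12662650 · T[15,11]:11*66066+752752=1479478 · T[15,12]:12*3367+66066=106470 · T[15,13]:13*91+3367=4550
[16] T[16,8]:8*216627840+408741333=2141764053 · T[16,9]:9*67128490+216627840=820784250 · T[16,10]:10*12662650+67128490=193754990 · T[16,11]:11*1479478+12662650=28936908 · T[16,12]:12*106470+1479478=2757118 · T[16,13]:13*4550+106470=165620
[17] T[17,9]:9*820784250+2141764053=9528822303 · T[17,10]:10*193754990+820784250=2758334150 · T[17,11]:11*28936908+193754990=512060978 · T[17,12]:12*2757118+28936908=62022324 · T[17,13]:13*165620+2757118=4910178
[18] T[18,10]:10*2758334150+9528822303=37112163803 · T[18,11]:11*512060978+2758334150=8391004908 · T[18,12]:12*62022324+512060978=1256328866 · T[18,13]:13*4910178+62022324=125854638
Read S(18,10) = 37112163803, S(18,11) = 8391004908, S(18,12) = 1256328866, S(18,13) = 125854638.

37112163803, 8391004908, 1256328866, 125854638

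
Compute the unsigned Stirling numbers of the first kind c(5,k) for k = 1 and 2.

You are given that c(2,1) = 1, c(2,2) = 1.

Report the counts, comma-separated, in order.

row 3: T[3][1]=2·1+0=2  T[3][2]=2·1+1=3
row 4: T[4][1]=3·2+0=6  T[4][2]=3·3+2=11
row 5: T[5][1]=4·6+0=24  T[5][2]=4·11+6=50
Read c(5,1) = 24, c(5,2) = 50.

24, 50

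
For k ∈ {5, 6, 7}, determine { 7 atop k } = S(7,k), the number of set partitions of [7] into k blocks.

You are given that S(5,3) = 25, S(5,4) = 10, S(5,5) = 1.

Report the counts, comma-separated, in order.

140, 21, 1

r6: T_6,4=4×10+25=65; T_6,5=5×1+10=15; T_6,6=6×0+1=1
r7: T_7,5=5×15+65=140; T_7,6=6×1+15=21; T_7,7=7×0+1=1
Read S(7,5) = 140, S(7,6) = 21, S(7,7) = 1.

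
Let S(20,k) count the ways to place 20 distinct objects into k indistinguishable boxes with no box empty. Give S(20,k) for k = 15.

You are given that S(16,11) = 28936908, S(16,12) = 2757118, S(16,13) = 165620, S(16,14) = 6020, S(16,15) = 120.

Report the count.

i=17: T(17,12)=28936908+12·2757118=62022324 | T(17,13)=2757118+13·165620=4910178 | T(17,14)=165620+14·6020=249900 | T(17,15)=6020+15·120=7820
i=18: T(18,13)=62022324+13·4910178=125854638 | T(18,14)=4910178+14·249900=8408778 | T(18,15)=249900+15·7820=367200
i=19: T(19,14)=125854638+14·8408778=243577530 | T(19,15)=8408778+15·367200=13916778
i=20: T(20,15)=243577530+15·13916778=452329200
Read S(20,15) = 452329200.

452329200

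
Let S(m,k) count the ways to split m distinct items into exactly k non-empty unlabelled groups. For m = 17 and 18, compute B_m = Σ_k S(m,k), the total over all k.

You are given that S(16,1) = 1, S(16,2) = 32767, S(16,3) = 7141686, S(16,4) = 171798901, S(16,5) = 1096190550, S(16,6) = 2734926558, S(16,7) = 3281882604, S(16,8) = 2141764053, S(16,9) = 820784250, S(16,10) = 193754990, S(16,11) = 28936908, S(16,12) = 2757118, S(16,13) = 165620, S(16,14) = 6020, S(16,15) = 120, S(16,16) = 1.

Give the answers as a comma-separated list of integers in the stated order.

[17] T[17,1]:1*1+0=1 · T[17,2]:2*32767+1=65535 · T[17,3]:3*7141686+32767=21457825 · T[17,4]:4*171798901+7141686=694337290 · T[17,5]:5*1096190550+171798901=5652751651 · T[17,6]:6*2734926558+1096190550=17505749898 · T[17,7]:7*3281882604+2734926558=25708104786 · T[17,8]:8*2141764053+3281882604=20415995028 · T[17,9]:9*820784250+2141764053=9528822303 · T[17,10]:10*193754990+820784250=2758334150 · T[17,11]:11*28936908+193754990=512060978 · T[17,12]:12*2757118+28936908=62022324 · T[17,13]:13*165620+2757118=4910178 · T[17,14]:14*6020+165620=249900 · T[17,15]:15*120+6020=7820 · T[17,16]:16*1+120=136 · T[17,17]:17*0+1=1
[18] T[18,1]:1*1+0=1 · T[18,2]:2*65535+1=131071 · T[18,3]:3*21457825+65535=64439010 · T[18,4]:4*694337290+21457825=2798806985 · T[18,5]:5*5652751651+694337290=28958095545 · T[18,6]:6*17505749898+5652751651=110687251039 · T[18,7]:7*25708104786+17505749898=197462483400 · T[18,8]:8*20415995028+25708104786=189036065010 · T[18,9]:9*9528822303+20415995028=106175395755 · T[18,10]:10*2758334150+9528822303=37112163803 · T[18,11]:11*512060978+2758334150=8391004908 · T[18,12]:12*62022324+512060978=1256328866 · T[18,13]:13*4910178+62022324=125854638 · T[18,14]:14*249900+4910178=8408778 · T[18,15]:15*7820+249900=367200 · T[18,16]:16*136+7820=9996 · T[18,17]:17*1+136=153 · T[18,18]:18*0+1=1
B_17 = ΣS(17,k) = 1+65535+21457825+694337290+5652751651+17505749898+25708104786+20415995028+9528822303+2758334150+512060978+62022324+4910178+249900+7820+136+1 = 82864869804
B_18 = ΣS(18,k) = 1+131071+64439010+2798806985+28958095545+110687251039+197462483400+189036065010+106175395755+37112163803+8391004908+1256328866+125854638+8408778+367200+9996+153+1 = 682076806159

82864869804, 682076806159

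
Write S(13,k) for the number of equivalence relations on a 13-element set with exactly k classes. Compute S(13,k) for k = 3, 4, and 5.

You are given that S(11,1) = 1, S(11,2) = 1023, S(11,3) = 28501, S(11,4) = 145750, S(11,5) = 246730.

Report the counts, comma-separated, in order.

261625, 2532530, 7508501

i=12: T(12,2)=1+2·1023=2047 | T(12,3)=1023+3·28501=86526 | T(12,4)=28501+4·145750=611501 | T(12,5)=145750+5·246730=1379400
i=13: T(13,3)=2047+3·86526=261625 | T(13,4)=86526+4·611501=2532530 | T(13,5)=611501+5·1379400=7508501
Read S(13,3) = 261625, S(13,4) = 2532530, S(13,5) = 7508501.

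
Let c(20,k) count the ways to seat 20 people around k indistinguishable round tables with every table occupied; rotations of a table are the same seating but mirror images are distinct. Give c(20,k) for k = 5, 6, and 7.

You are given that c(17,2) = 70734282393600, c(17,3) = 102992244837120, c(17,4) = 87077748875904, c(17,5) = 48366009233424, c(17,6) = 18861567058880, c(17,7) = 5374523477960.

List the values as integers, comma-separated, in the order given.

row 18: T[18][3]=17·102992244837120+70734282393600=1821602444624640  T[18][4]=17·87077748875904+102992244837120=1583313975727488  T[18][5]=17·48366009233424+87077748875904=909299905844112  T[18][6]=17·18861567058880+48366009233424=369012649234384  T[18][7]=17·5374523477960+18861567058880=110228466184200
row 19: T[19][4]=18·1583313975727488+1821602444624640=30321254007719424  T[19][5]=18·909299905844112+1583313975727488=17950712280921504  T[19][6]=18·369012649234384+909299905844112=7551527592063024  T[19][7]=18·110228466184200+369012649234384=2353125040549984
row 20: T[20][5]=19·17950712280921504+30321254007719424=371384787345228000  T[20][6]=19·7551527592063024+17950712280921504=161429736530118960  T[20][7]=19·2353125040549984+7551527592063024=52260903362512720
Read c(20,5) = 371384787345228000, c(20,6) = 161429736530118960, c(20,7) = 52260903362512720.

371384787345228000, 161429736530118960, 52260903362512720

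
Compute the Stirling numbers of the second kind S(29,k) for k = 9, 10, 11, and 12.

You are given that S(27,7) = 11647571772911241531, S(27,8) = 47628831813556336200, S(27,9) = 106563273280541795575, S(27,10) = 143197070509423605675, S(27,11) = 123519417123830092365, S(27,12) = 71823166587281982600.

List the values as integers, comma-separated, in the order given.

9452962848327254398506, 16392038075086211019625, 18059551225961878690915, 13326679652926121224470

row 28: T[28][8]=8·47628831813556336200+11647571772911241531=392678226281361931131  T[28][9]=9·106563273280541795575+47628831813556336200=1006698291338432496375  T[28][10]=10·143197070509423605675+106563273280541795575=1538533978374777852325  T[28][11]=11·123519417123830092365+143197070509423605675=1501910658871554621690  T[28][12]=12·71823166587281982600+123519417123830092365=985397416171213883565
row 29: T[29][9]=9·1006698291338432496375+392678226281361931131=9452962848327254398506  T[29][10]=10·1538533978374777852325+1006698291338432496375=16392038075086211019625  T[29][11]=11·1501910658871554621690+1538533978374777852325=18059551225961878690915  T[29][12]=12·985397416171213883565+1501910658871554621690=13326679652926121224470
Read S(29,9) = 9452962848327254398506, S(29,10) = 16392038075086211019625, S(29,11) = 18059551225961878690915, S(29,12) = 13326679652926121224470.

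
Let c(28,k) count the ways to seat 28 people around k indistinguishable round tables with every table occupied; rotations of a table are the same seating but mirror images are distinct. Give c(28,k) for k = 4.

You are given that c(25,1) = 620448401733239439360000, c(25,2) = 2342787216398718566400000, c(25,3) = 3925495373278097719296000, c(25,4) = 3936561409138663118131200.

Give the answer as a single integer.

i=26: T(26,2)=620448401733239439360000+25·2342787216398718566400000=59190128811701203599360000 | T(26,3)=2342787216398718566400000+25·3925495373278097719296000=100480171548351161548800000 | T(26,4)=3925495373278097719296000+25·3936561409138663118131200=102339530601744675672576000
i=27: T(27,3)=59190128811701203599360000+26·100480171548351161548800000=2671674589068831403868160000 | T(27,4)=100480171548351161548800000+26·102339530601744675672576000=2761307967193712729035776000
i=28: T(28,4)=2671674589068831403868160000+27·2761307967193712729035776000=77226989703299075087834112000
Read c(28,4) = 77226989703299075087834112000.

77226989703299075087834112000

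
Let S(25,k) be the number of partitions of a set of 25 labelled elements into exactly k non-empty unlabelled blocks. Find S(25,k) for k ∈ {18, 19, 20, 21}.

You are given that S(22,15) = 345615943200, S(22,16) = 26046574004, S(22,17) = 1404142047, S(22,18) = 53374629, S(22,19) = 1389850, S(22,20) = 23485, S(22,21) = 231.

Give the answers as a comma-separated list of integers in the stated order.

3275678594925, 166218969675, 6220194750, 168519505

@23  (23,16):26046574004·16+345615943200→762361127264, (23,17):1404142047·17+26046574004→49916988803, (23,18):53374629·18+1404142047→2364885369, (23,19):1389850·19+53374629→79781779, (23,20):23485·20+1389850→1859550, (23,21):231·21+23485→28336
@24  (24,17):49916988803·17+762361127264→1610949936915, (24,18):2364885369·18+49916988803→92484925445, (24,19):79781779·19+2364885369→3880739170, (24,20):1859550·20+79781779→116972779, (24,21):28336·21+1859550→2454606
@25  (25,18):92484925445·18+1610949936915→3275678594925, (25,19):3880739170·19+92484925445→166218969675, (25,20):116972779·20+3880739170→6220194750, (25,21):2454606·21+116972779→168519505
Read S(25,18) = 3275678594925, S(25,19) = 166218969675, S(25,20) = 6220194750, S(25,21) = 168519505.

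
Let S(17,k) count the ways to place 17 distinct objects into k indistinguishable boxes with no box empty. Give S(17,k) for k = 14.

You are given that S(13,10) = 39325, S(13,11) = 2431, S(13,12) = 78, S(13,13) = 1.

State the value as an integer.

r14: T_14,11=11×2431+39325=66066; T_14,12=12×78+2431=3367; T_14,13=13×1+78=91; T_14,14=14×0+1=1
r15: T_15,12=12×3367+66066=106470; T_15,13=13×91+3367=4550; T_15,14=14×1+91=105
r16: T_16,13=13×4550+106470=165620; T_16,14=14×105+4550=6020
r17: T_17,14=14×6020+165620=249900
Read S(17,14) = 249900.

249900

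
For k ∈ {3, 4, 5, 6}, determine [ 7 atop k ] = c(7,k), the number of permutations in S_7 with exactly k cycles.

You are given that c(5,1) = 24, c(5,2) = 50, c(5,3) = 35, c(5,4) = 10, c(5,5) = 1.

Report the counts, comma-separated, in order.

row 6: T[6][2]=5·50+24=274  T[6][3]=5·35+50=225  T[6][4]=5·10+35=85  T[6][5]=5·1+10=15  T[6][6]=5·0+1=1
row 7: T[7][3]=6·225+274=1624  T[7][4]=6·85+225=735  T[7][5]=6·15+85=175  T[7][6]=6·1+15=21
Read c(7,3) = 1624, c(7,4) = 735, c(7,5) = 175, c(7,6) = 21.

1624, 735, 175, 21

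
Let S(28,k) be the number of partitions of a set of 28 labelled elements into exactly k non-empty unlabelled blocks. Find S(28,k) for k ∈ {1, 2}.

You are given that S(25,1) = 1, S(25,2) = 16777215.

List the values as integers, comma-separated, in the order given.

row 26: T[26][1]=1·1+0=1  T[26][2]=2·16777215+1=33554431
row 27: T[27][1]=1·1+0=1  T[27][2]=2·33554431+1=67108863
row 28: T[28][1]=1·1+0=1  T[28][2]=2·67108863+1=134217727
Read S(28,1) = 1, S(28,2) = 134217727.

1, 134217727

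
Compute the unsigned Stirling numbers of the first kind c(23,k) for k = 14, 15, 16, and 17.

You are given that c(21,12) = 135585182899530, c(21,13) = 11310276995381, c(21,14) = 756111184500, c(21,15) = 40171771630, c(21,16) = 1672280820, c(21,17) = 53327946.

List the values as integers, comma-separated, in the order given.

[22] T[22,13]:21*11310276995381+135585182899530=373100999802531 · T[22,14]:21*756111184500+11310276995381=27188611869881 · T[22,15]:21*40171771630+756111184500=1599718388730 · T[22,16]:21*1672280820+40171771630=75289668850 · T[22,17]:21*53327946+1672280820=2792167686
[23] T[23,14]:22*27188611869881+373100999802531=971250460939913 · T[23,15]:22*1599718388730+27188611869881=62382416421941 · T[23,16]:22*75289668850+1599718388730=3256091103430 · T[23,17]:22*2792167686+75289668850=136717357942
Read c(23,14) = 971250460939913, c(23,15) = 62382416421941, c(23,16) = 3256091103430, c(23,17) = 136717357942.

971250460939913, 62382416421941, 3256091103430, 136717357942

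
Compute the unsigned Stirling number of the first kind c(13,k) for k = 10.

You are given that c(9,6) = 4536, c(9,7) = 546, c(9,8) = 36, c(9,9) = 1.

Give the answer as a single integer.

55770

i=10: T(10,7)=4536+9·546=9450 | T(10,8)=546+9·36=870 | T(10,9)=36+9·1=45 | T(10,10)=1+9·0=1
i=11: T(11,8)=9450+10·870=18150 | T(11,9)=870+10·45=1320 | T(11,10)=45+10·1=55
i=12: T(12,9)=18150+11·1320=32670 | T(12,10)=1320+11·55=1925
i=13: T(13,10)=32670+12·1925=55770
Read c(13,10) = 55770.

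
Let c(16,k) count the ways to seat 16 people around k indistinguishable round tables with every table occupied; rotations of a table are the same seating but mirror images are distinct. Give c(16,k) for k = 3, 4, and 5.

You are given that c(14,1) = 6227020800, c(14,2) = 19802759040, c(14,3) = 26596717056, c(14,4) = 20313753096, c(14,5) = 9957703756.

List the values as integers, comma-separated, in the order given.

r15: T_15,2=14×19802759040+6227020800=283465647360; T_15,3=14×26596717056+19802759040=392156797824; T_15,4=14×20313753096+26596717056=310989260400; T_15,5=14×9957703756+20313753096=159721605680
r16: T_16,3=15×392156797824+283465647360=6165817614720; T_16,4=15×310989260400+392156797824=5056995703824; T_16,5=15×159721605680+310989260400=2706813345600
Read c(16,3) = 6165817614720, c(16,4) = 5056995703824, c(16,5) = 2706813345600.

6165817614720, 5056995703824, 2706813345600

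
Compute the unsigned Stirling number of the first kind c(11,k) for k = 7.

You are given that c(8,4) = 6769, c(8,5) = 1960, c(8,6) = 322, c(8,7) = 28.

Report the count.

157773

row 9: T[9][5]=8·1960+6769=22449  T[9][6]=8·322+1960=4536  T[9][7]=8·28+322=546
row 10: T[10][6]=9·4536+22449=63273  T[10][7]=9·546+4536=9450
row 11: T[11][7]=10·9450+63273=157773
Read c(11,7) = 157773.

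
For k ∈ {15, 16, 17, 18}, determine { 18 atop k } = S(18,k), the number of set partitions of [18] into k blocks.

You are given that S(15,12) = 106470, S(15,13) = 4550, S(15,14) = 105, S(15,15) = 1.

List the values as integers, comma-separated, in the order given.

367200, 9996, 153, 1

[16] T[16,13]:13*4550+106470=165620 · T[16,14]:14*105+4550=6020 · T[16,15]:15*1+105=120 · T[16,16]:16*0+1=1
[17] T[17,14]:14*6020+165620=249900 · T[17,15]:15*120+6020=7820 · T[17,16]:16*1+120=136 · T[17,17]:17*0+1=1
[18] T[18,15]:15*7820+249900=367200 · T[18,16]:16*136+7820=9996 · T[18,17]:17*1+136=153 · T[18,18]:18*0+1=1
Read S(18,15) = 367200, S(18,16) = 9996, S(18,17) = 153, S(18,18) = 1.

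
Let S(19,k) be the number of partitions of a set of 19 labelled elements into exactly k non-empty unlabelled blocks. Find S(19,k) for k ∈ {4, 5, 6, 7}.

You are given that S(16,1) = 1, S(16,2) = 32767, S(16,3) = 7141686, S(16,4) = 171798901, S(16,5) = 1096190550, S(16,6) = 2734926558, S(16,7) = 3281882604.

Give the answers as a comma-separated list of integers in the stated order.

[17] T[17,2]:2*32767+1=65535 · T[17,3]:3*7141686+32767=21457825 · T[17,4]:4*171798901+7141686=694337290 · T[17,5]:5*1096190550+171798901=5652751651 · T[17,6]:6*2734926558+1096190550=17505749898 · T[17,7]:7*3281882604+2734926558=25708104786
[18] T[18,3]:3*21457825+65535=64439010 · T[18,4]:4*694337290+21457825=2798806985 · T[18,5]:5*5652751651+694337290=28958095545 · T[18,6]:6*17505749898+5652751651=110687251039 · T[18,7]:7*25708104786+17505749898=197462483400
[19] T[19,4]:4*2798806985+64439010=11259666950 · T[19,5]:5*28958095545+2798806985=147589284710 · T[19,6]:6*110687251039+28958095545=693081601779 · T[19,7]:7*197462483400+110687251039=1492924634839
Read S(19,4) = 11259666950, S(19,5) = 147589284710, S(19,6) = 693081601779, S(19,7) = 1492924634839.

11259666950, 147589284710, 693081601779, 1492924634839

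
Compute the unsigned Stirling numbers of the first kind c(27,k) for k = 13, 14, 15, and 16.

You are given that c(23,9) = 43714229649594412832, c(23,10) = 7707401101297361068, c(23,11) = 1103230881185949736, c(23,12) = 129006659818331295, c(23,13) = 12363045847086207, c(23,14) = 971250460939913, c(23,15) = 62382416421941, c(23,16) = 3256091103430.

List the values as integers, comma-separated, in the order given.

[24] T[24,10]:23*7707401101297361068+43714229649594412832=220984454979433717396 · T[24,11]:23*1103230881185949736+7707401101297361068=33081711368574204996 · T[24,12]:23*129006659818331295+1103230881185949736=4070384057007569521 · T[24,13]:23*12363045847086207+129006659818331295=413356714301314056 · T[24,14]:23*971250460939913+12363045847086207=34701806448704206 · T[24,15]:23*62382416421941+971250460939913=2406046038644556 · T[24,16]:23*3256091103430+62382416421941=137272511800831
[25] T[25,11]:24*33081711368574204996+220984454979433717396=1014945527825214637300 · T[25,12]:24*4070384057007569521+33081711368574204996=130770928736755873500 · T[25,13]:24*413356714301314056+4070384057007569521=13990945200239106865 · T[25,14]:24*34701806448704206+413356714301314056=1246200069070215000 · T[25,15]:24*2406046038644556+34701806448704206=92446911376173550 · T[25,16]:24*137272511800831+2406046038644556=5700586321864500
[26] T[26,12]:25*130770928736755873500+1014945527825214637300=4284218746244111474800 · T[26,13]:25*13990945200239106865+130770928736755873500=480544558742733545125 · T[26,14]:25*1246200069070215000+13990945200239106865=45145946926994481865 · T[26,15]:25*92446911376173550+1246200069070215000=3557372853474553750 · T[26,16]:25*5700586321864500+92446911376173550=234961569422786050
[27] T[27,13]:26*480544558742733545125+4284218746244111474800=16778377273555183648050 · T[27,14]:26*45145946926994481865+480544558742733545125=1654339178844590073615 · T[27,15]:26*3557372853474553750+45145946926994481865=137637641117332879365 · T[27,16]:26*234961569422786050+3557372853474553750=9666373658466991050
Read c(27,13) = 16778377273555183648050, c(27,14) = 1654339178844590073615, c(27,15) = 137637641117332879365, c(27,16) = 9666373658466991050.

16778377273555183648050, 1654339178844590073615, 137637641117332879365, 9666373658466991050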